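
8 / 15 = 0.53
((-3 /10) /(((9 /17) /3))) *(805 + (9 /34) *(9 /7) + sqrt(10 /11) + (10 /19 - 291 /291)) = -3639607 /2660 - 17 *sqrt(110) /110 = -1369.89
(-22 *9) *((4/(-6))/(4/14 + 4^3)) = 154/75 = 2.05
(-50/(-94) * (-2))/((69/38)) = -0.59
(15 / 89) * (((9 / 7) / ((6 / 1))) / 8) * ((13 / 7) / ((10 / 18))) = 0.02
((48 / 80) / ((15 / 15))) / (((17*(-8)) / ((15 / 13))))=-9 / 1768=-0.01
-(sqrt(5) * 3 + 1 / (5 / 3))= -3 * sqrt(5) - 3 / 5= -7.31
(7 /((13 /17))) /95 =119 /1235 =0.10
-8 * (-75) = 600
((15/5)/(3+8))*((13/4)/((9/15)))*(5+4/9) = 8.04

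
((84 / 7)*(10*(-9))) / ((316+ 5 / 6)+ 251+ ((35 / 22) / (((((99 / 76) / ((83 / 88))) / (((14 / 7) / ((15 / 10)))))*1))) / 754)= -1.90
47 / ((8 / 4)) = 47 / 2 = 23.50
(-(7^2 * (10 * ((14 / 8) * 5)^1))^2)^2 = 5406752812890625 / 16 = 337922050805664.06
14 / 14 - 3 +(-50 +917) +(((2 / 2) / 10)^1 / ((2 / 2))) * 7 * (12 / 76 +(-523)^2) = 18271864 / 95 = 192335.41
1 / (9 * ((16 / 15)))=5 / 48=0.10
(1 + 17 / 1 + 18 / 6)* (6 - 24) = -378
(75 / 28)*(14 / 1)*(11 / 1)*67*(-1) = -55275 / 2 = -27637.50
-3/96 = -1/32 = -0.03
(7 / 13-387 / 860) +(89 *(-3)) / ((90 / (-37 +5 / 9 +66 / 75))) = 18532153 / 175500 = 105.60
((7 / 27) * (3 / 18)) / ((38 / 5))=35 / 6156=0.01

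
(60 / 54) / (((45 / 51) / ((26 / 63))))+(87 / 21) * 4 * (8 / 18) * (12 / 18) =9236 / 1701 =5.43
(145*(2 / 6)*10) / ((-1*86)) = -5.62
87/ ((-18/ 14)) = -203/ 3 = -67.67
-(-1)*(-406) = -406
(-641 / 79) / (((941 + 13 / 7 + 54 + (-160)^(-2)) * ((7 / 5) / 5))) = -410240000 / 14112307753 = -0.03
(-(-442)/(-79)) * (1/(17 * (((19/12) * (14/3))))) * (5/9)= -260/10507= -0.02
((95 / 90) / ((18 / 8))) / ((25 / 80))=1.50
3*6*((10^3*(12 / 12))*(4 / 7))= 72000 / 7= 10285.71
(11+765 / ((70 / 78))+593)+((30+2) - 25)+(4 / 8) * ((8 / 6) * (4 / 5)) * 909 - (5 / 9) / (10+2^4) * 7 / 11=175514687 / 90090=1948.21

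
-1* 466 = -466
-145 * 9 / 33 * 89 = -38715 / 11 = -3519.55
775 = 775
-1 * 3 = -3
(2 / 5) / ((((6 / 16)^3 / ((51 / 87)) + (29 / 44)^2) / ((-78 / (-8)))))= 20537088 / 2761235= 7.44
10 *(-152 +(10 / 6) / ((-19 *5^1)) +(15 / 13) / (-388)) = -218535575 / 143754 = -1520.21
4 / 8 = 1 / 2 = 0.50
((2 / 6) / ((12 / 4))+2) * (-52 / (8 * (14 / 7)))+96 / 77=-15563 / 2772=-5.61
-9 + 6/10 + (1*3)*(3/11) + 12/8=-669/110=-6.08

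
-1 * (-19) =19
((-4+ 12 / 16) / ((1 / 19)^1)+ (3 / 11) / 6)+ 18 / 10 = -13179 / 220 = -59.90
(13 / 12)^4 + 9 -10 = 7825 / 20736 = 0.38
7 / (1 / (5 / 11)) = 35 / 11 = 3.18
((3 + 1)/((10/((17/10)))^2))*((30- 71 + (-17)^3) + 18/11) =-3935891/6875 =-572.49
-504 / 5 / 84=-6 / 5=-1.20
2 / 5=0.40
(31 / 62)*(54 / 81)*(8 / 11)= 8 / 33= 0.24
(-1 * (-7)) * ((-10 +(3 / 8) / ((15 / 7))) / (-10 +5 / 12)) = 8253 / 1150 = 7.18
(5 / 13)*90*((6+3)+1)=4500 / 13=346.15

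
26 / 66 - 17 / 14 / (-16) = 3473 / 7392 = 0.47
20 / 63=0.32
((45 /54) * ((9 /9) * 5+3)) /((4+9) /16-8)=-64 /69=-0.93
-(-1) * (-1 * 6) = -6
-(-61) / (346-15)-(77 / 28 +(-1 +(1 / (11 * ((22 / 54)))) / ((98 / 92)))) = -13935225 / 7849996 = -1.78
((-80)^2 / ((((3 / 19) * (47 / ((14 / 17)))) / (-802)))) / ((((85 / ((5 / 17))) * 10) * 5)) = -27306496 / 692733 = -39.42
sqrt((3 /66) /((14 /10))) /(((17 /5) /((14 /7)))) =5 * sqrt(770) /1309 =0.11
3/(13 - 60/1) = -3/47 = -0.06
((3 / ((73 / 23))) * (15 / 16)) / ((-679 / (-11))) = 0.01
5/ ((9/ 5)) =2.78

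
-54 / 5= -10.80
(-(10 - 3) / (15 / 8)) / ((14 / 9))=-12 / 5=-2.40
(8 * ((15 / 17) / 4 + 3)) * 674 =295212 / 17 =17365.41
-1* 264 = -264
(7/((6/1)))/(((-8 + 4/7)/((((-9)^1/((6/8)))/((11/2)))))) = 49/143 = 0.34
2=2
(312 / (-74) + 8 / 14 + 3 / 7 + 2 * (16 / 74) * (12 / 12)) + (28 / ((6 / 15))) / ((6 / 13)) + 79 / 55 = 917699 / 6105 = 150.32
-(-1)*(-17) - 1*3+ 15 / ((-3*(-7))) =-135 / 7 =-19.29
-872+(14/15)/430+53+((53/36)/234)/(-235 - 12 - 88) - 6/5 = -820.20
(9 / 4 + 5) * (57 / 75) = 551 / 100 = 5.51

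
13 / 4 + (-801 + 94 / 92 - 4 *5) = -75139 / 92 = -816.73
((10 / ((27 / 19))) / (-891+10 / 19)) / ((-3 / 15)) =18050 / 456813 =0.04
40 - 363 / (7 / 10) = -3350 / 7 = -478.57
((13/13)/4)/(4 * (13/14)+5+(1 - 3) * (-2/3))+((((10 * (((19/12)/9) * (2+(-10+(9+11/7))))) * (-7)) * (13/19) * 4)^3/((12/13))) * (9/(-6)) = 24105484567/22788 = 1057814.84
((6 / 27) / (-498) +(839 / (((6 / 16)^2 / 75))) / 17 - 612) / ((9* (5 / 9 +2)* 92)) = 979457419 / 80613252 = 12.15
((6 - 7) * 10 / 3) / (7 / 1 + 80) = -10 / 261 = -0.04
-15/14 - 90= -1275/14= -91.07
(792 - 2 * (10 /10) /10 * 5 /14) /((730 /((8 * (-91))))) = -288262 /365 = -789.76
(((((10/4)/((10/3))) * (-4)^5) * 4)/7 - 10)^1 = -3142/7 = -448.86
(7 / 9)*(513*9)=3591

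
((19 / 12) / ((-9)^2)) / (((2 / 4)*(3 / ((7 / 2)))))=133 / 2916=0.05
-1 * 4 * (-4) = 16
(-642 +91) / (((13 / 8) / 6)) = -26448 / 13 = -2034.46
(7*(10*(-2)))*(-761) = 106540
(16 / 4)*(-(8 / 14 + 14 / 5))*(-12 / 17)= 9.52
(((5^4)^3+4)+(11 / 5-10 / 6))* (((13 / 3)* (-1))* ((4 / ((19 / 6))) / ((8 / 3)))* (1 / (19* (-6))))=47607422759 / 10830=4395883.91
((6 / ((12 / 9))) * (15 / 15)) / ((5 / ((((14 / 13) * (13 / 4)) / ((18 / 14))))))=49 / 20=2.45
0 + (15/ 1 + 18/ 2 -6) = 18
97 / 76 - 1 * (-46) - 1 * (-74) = 9217 / 76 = 121.28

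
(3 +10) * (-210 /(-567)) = 130 /27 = 4.81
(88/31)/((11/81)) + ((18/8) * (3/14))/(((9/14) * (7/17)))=19725/868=22.72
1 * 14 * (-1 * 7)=-98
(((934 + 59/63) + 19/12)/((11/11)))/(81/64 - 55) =-3776048/216657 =-17.43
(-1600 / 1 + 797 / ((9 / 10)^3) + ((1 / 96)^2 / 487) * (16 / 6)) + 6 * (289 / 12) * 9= 36071630299 / 45442944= 793.78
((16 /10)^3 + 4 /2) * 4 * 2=6096 /125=48.77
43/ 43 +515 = 516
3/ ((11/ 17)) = 51/ 11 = 4.64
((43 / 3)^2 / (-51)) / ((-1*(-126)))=-1849 / 57834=-0.03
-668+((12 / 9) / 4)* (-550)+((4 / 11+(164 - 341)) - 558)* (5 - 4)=-1585.97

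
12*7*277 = 23268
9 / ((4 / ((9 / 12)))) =27 / 16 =1.69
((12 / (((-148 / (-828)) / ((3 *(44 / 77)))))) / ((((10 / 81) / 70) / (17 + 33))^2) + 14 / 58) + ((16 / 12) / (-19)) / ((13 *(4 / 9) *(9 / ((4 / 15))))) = 1103185103696274493 / 11926395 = 92499460540.78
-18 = -18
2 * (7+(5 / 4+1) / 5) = 149 / 10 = 14.90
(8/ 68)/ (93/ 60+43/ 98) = 1960/ 33133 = 0.06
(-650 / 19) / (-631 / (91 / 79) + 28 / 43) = 2543450 / 40678221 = 0.06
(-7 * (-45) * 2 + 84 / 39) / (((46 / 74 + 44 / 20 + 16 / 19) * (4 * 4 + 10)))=14443135 / 2176382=6.64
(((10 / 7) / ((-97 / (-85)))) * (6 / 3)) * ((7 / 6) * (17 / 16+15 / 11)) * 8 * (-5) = -907375 / 3201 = -283.47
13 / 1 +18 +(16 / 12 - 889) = -2570 / 3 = -856.67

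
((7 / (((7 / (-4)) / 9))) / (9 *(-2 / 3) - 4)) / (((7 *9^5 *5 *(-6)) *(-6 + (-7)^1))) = 1 / 44778825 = 0.00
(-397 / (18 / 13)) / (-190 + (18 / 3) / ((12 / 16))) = 397 / 252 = 1.58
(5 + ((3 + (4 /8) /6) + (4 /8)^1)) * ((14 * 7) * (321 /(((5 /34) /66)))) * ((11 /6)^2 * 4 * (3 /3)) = 24438472366 /15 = 1629231491.07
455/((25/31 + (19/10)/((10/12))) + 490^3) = 352625/91177977392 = 0.00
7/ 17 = 0.41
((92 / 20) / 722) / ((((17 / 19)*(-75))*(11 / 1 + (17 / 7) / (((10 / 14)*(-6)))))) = -23 / 2527475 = -0.00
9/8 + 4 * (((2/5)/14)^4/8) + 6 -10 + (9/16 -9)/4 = -478699343/96040000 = -4.98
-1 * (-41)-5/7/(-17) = 4884/119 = 41.04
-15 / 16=-0.94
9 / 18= 1 / 2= 0.50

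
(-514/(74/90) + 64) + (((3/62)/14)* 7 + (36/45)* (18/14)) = -89938027/160580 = -560.08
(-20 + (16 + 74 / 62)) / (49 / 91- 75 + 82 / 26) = 377 / 9579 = 0.04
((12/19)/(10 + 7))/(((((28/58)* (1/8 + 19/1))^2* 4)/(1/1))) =13456/123498081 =0.00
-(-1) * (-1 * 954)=-954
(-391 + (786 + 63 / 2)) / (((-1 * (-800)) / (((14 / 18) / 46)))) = 5971 / 662400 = 0.01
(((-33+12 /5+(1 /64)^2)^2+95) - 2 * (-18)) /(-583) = -40697905899 /22229811200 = -1.83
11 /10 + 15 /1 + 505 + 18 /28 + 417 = 32856 /35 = 938.74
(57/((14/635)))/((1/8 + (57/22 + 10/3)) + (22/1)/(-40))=23888700/50813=470.13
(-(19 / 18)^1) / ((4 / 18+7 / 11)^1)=-209 / 170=-1.23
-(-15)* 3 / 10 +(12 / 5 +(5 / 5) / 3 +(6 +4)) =17.23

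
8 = 8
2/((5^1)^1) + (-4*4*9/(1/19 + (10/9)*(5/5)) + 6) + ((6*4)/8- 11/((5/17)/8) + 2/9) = -3701249/8955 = -413.32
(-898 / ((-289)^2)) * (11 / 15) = -9878 / 1252815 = -0.01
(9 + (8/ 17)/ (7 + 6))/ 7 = 1997/ 1547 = 1.29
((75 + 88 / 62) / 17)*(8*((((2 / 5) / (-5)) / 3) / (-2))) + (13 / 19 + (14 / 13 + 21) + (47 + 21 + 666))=7392694144 / 9762675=757.24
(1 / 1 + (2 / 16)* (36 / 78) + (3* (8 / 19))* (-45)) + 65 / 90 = -489613 / 8892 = -55.06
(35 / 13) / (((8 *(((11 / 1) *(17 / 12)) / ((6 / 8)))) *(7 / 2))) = 45 / 9724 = 0.00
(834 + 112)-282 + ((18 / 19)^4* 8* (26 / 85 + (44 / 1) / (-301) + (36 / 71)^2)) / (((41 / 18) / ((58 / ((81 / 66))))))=719.73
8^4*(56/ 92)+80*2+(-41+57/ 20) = 1202931/ 460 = 2615.07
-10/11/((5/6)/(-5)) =60/11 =5.45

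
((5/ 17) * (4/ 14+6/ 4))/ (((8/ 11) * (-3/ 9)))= -4125/ 1904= -2.17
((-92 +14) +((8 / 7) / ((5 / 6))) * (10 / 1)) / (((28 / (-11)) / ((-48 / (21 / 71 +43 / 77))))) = -4639140 / 3269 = -1419.13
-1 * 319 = -319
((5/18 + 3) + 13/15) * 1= 373/90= 4.14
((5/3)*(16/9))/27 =80/729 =0.11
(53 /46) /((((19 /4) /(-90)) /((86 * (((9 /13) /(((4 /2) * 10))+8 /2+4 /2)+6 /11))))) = -771993018 /62491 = -12353.67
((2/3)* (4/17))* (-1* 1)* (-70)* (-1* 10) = -5600/51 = -109.80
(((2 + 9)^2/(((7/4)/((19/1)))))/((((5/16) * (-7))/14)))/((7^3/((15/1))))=-882816/2401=-367.69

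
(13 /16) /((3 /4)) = 13 /12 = 1.08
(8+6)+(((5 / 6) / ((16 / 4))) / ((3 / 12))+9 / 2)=58 / 3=19.33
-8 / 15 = -0.53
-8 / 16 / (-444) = 1 / 888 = 0.00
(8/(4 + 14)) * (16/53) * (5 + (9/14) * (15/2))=4400/3339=1.32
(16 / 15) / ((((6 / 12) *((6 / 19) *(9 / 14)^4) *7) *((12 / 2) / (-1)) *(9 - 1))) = -104272 / 885735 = -0.12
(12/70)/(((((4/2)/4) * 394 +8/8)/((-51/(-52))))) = 17/20020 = 0.00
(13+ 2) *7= 105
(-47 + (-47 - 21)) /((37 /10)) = -1150 /37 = -31.08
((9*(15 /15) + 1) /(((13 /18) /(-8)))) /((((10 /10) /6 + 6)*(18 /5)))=-4.99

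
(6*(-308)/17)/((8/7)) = -1617/17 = -95.12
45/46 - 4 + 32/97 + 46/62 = -1.95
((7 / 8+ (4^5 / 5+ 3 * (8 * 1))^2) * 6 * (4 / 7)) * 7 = 31410189 / 25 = 1256407.56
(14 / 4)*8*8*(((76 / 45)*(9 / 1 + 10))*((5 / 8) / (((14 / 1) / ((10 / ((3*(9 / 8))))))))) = 231040 / 243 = 950.78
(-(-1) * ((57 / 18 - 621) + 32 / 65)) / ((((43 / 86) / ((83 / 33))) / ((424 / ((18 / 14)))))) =-59310520472 / 57915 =-1024096.01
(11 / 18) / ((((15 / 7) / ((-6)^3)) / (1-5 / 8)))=-231 / 10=-23.10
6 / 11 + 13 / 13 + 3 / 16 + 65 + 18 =14913 / 176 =84.73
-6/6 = -1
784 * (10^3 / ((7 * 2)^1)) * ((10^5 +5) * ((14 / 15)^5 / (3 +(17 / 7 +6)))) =702791831168 / 2025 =347057694.40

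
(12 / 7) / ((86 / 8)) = 48 / 301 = 0.16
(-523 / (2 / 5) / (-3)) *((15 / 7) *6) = 39225 / 7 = 5603.57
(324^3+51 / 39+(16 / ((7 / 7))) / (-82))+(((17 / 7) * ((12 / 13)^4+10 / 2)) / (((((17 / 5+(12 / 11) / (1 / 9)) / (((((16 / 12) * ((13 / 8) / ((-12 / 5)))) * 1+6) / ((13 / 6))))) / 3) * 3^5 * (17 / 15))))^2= 10666237919311832492573388556745 / 313600121244105776145936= 34012225.11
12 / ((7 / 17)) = 204 / 7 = 29.14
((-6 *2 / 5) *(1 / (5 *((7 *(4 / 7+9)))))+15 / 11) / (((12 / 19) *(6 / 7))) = 369341 / 147400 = 2.51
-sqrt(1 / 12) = -sqrt(3) / 6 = -0.29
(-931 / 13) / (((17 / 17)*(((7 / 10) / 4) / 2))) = -10640 / 13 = -818.46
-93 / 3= -31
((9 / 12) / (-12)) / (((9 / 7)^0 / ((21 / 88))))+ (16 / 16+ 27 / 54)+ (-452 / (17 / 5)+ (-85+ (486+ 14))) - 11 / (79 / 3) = 283.13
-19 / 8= -2.38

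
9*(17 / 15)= 51 / 5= 10.20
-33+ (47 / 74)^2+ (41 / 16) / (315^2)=-70846196971 / 2173424400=-32.60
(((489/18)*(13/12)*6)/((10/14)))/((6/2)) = 14833/180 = 82.41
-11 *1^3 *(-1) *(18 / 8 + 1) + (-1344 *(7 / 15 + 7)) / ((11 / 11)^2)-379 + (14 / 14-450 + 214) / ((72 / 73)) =-3822017 / 360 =-10616.71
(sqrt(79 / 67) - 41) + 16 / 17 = -681 / 17 + sqrt(5293) / 67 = -38.97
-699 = -699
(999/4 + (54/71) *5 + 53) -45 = 74281/284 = 261.55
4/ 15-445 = -6671/ 15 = -444.73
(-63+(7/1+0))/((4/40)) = -560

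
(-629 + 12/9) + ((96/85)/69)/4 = -3681241/5865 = -627.66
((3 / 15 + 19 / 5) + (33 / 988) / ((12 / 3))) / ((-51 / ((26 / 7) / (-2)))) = 2263 / 15504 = 0.15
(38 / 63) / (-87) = -38 / 5481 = -0.01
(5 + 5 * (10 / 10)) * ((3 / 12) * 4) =10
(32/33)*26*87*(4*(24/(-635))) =-2316288/6985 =-331.61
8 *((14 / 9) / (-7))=-16 / 9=-1.78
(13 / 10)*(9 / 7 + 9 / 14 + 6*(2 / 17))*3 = 24453 / 2380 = 10.27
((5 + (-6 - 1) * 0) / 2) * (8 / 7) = 20 / 7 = 2.86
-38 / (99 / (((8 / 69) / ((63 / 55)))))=-1520 / 39123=-0.04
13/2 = 6.50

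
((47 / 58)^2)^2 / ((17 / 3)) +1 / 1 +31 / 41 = 14451591867 / 7887597712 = 1.83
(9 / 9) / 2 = 1 / 2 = 0.50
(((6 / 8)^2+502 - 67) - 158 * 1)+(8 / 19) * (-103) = 71195 / 304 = 234.19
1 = 1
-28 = -28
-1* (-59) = 59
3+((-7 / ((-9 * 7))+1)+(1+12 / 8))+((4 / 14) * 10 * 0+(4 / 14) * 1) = 869 / 126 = 6.90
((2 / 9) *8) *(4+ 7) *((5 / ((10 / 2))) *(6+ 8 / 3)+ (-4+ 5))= 5104 / 27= 189.04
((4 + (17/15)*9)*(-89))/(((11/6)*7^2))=-37914/2695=-14.07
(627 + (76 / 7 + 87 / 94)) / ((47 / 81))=34045839 / 30926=1100.88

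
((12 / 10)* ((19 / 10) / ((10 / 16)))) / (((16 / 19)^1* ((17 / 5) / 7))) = 7581 / 850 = 8.92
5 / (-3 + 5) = 5 / 2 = 2.50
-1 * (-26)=26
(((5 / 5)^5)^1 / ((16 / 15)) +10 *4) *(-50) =-16375 / 8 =-2046.88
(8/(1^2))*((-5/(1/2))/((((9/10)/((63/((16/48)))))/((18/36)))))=-8400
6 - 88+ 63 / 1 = -19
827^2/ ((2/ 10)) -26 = 3419619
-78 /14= -39 /7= -5.57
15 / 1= 15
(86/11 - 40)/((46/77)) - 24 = -1791/23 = -77.87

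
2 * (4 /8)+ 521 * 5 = 2606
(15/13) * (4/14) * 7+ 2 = 56/13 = 4.31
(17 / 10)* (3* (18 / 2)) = 459 / 10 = 45.90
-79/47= -1.68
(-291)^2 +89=84770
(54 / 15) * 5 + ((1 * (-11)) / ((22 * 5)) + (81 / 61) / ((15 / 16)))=11783 / 610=19.32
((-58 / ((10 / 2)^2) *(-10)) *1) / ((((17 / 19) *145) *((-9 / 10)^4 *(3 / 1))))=0.09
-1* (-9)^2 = -81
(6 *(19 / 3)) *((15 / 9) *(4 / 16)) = 95 / 6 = 15.83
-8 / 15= -0.53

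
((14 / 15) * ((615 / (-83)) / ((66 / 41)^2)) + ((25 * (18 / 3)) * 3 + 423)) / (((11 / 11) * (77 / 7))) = 157333255 / 1988514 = 79.12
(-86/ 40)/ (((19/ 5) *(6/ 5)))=-215/ 456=-0.47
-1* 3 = -3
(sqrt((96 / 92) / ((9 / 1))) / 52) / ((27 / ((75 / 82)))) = 25 * sqrt(138) / 1323972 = 0.00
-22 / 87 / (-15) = 22 / 1305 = 0.02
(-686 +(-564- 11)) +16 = -1245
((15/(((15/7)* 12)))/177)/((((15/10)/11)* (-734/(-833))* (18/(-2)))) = -64141/21046716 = -0.00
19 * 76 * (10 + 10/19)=15200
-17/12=-1.42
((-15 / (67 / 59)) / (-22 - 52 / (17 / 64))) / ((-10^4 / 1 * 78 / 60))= -1003 / 214962800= -0.00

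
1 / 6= 0.17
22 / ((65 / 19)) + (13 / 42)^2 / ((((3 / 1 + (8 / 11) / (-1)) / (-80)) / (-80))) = 7917778 / 28665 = 276.22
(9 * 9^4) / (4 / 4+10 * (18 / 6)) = 59049 / 31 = 1904.81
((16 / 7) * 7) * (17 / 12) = 68 / 3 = 22.67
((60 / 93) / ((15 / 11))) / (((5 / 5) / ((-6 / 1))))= -88 / 31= -2.84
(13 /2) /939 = 13 /1878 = 0.01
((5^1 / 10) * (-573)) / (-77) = 573 / 154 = 3.72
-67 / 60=-1.12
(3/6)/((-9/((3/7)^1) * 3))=-0.01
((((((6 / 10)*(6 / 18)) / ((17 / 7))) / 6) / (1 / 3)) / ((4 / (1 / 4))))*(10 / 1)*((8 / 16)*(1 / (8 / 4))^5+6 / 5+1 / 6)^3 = 16357269481 / 240648192000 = 0.07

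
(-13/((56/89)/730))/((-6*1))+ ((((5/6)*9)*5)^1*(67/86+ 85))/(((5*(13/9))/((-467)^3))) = -4260037871594675/93912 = -45362018395.89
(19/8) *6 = 57/4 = 14.25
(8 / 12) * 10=20 / 3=6.67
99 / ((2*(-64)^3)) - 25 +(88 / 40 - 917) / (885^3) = -25.00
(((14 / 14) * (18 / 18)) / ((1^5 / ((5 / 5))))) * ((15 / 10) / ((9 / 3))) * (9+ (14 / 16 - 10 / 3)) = 157 / 48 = 3.27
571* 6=3426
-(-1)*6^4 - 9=1287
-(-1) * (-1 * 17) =-17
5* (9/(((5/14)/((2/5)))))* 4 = 201.60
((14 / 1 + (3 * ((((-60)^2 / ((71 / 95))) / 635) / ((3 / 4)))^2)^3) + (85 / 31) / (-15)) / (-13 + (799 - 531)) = 288965467487878864025140833801233 / 2549326982841773216244043767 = 113349.71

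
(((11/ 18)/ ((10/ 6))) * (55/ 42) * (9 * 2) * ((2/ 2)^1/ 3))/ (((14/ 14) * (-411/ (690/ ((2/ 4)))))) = -27830/ 2877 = -9.67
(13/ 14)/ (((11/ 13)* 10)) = 169/ 1540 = 0.11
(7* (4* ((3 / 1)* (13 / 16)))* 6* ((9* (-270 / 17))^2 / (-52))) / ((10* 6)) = -6200145 / 2312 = -2681.72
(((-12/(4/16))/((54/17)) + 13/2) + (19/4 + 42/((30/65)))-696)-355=-34699/36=-963.86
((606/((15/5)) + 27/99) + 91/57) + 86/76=257071/1254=205.00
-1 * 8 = -8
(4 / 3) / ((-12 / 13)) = -13 / 9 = -1.44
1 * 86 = 86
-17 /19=-0.89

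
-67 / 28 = -2.39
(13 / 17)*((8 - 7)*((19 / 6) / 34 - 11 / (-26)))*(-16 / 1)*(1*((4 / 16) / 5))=-1369 / 4335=-0.32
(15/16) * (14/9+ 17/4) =1045/192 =5.44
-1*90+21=-69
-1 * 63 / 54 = -7 / 6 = -1.17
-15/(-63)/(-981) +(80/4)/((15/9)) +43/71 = 18437540/1462671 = 12.61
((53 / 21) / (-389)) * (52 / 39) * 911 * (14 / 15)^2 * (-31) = 167638576 / 787725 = 212.81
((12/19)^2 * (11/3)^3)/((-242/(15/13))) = -0.09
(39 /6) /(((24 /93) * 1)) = 403 /16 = 25.19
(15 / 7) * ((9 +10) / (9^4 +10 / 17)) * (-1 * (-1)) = 4845 / 780829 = 0.01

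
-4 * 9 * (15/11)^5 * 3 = -82012500/161051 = -509.23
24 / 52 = 6 / 13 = 0.46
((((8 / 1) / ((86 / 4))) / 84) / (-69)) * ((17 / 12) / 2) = -17 / 373842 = -0.00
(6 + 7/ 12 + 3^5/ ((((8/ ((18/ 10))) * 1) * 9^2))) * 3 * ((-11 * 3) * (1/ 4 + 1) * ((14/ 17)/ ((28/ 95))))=-2730585/ 1088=-2509.73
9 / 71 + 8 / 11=667 / 781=0.85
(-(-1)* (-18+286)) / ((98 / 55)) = 7370 / 49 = 150.41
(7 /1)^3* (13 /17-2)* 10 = -72030 /17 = -4237.06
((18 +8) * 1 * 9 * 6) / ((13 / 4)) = 432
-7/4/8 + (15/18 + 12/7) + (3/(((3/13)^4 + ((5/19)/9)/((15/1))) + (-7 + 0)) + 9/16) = 169604790403/68874917664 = 2.46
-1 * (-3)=3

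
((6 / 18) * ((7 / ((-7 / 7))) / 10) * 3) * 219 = -1533 / 10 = -153.30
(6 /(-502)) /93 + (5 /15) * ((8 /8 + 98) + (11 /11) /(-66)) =32.99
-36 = -36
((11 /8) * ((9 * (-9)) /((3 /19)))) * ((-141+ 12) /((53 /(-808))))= -1387219.75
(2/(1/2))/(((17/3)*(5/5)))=12/17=0.71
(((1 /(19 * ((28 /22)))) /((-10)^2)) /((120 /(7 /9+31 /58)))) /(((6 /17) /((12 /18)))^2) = 435523 /26992828800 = 0.00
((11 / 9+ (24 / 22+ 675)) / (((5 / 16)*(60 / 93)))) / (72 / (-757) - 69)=-6294224872 / 129454875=-48.62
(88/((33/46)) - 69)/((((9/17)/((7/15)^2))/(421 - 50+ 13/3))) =151011238/18225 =8285.94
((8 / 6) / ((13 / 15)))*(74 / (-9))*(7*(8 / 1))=-82880 / 117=-708.38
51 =51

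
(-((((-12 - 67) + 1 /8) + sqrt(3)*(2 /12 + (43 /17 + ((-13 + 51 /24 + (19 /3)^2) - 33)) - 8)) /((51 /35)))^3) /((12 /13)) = 29210924404827790625*sqrt(3) /486502165122048 + 203777882560968625 /1059917571072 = 296255.32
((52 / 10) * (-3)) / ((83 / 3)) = -234 / 415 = -0.56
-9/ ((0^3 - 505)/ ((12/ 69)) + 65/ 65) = 36/ 11611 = 0.00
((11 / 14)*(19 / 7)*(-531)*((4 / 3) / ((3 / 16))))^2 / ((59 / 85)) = 224317660160 / 2401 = 93426763.92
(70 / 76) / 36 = 35 / 1368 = 0.03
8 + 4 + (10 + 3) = 25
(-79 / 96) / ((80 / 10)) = -79 / 768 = -0.10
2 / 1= 2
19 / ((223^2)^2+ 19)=19 / 2472973460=0.00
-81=-81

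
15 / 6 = 5 / 2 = 2.50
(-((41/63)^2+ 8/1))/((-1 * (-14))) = -33433/55566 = -0.60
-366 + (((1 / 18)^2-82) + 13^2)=-90395 / 324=-279.00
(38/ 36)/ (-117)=-19/ 2106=-0.01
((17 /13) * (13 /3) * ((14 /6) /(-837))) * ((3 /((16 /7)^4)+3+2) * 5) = -199255385 /493682688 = -0.40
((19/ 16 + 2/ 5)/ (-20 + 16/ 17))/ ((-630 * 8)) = 0.00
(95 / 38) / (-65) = -1 / 26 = -0.04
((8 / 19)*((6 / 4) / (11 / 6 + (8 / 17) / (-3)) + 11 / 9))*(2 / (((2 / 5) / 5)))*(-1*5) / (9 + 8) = -6.55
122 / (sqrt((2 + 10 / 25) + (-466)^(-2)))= 56852 * sqrt(13029385) / 2605877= 78.75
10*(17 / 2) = 85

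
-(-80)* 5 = 400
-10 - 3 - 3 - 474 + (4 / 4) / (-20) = -9801 / 20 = -490.05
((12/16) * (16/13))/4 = 3/13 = 0.23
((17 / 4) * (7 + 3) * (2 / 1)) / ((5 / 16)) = 272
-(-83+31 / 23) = 81.65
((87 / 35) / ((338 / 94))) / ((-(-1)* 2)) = 0.35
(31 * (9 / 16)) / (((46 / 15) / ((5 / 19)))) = 20925 / 13984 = 1.50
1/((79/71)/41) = 2911/79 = 36.85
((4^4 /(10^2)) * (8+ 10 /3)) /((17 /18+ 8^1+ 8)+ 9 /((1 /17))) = 13056 /76475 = 0.17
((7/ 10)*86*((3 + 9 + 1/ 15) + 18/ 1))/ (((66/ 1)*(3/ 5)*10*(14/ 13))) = 22919/ 5400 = 4.24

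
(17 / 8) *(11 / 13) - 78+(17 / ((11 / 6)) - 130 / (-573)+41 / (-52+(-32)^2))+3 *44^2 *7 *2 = 4313840913079 / 53096472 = 81245.34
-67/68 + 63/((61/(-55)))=-239707/4148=-57.79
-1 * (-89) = 89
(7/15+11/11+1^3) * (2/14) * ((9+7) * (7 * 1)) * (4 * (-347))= -821696/15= -54779.73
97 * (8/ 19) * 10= 7760/ 19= 408.42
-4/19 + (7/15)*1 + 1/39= 348/1235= 0.28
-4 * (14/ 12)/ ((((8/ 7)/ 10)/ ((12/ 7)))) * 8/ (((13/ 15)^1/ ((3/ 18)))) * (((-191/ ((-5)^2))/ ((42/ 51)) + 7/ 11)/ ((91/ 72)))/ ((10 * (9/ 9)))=368496/ 5005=73.63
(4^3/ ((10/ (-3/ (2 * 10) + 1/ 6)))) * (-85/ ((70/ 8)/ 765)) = -27744/ 35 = -792.69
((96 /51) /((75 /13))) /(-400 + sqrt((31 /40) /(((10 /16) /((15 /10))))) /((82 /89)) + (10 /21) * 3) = -391605760 /478372381807- 148762432 * sqrt(186) /667329472620765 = -0.00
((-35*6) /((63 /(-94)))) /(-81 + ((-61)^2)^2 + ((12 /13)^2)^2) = 6711835 /296586579072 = 0.00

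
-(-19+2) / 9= 17 / 9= 1.89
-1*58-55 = -113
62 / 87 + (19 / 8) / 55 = 28933 / 38280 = 0.76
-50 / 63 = -0.79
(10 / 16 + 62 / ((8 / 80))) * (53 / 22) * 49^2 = 631811145 / 176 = 3589836.05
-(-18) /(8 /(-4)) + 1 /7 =-62 /7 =-8.86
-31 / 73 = -0.42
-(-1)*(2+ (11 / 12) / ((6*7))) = 1019 / 504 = 2.02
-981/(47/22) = -21582/47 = -459.19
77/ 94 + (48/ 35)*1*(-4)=-4.67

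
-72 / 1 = -72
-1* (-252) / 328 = 63 / 82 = 0.77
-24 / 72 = -1 / 3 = -0.33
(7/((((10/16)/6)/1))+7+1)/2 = 188/5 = 37.60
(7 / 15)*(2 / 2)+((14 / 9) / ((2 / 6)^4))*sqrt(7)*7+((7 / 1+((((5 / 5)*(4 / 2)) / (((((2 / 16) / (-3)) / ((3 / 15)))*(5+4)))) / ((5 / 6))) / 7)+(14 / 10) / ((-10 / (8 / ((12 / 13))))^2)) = 65641 / 7875+882*sqrt(7) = 2341.89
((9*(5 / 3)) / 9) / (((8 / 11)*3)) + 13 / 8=43 / 18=2.39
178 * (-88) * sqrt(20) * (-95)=2976160 * sqrt(5)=6654896.07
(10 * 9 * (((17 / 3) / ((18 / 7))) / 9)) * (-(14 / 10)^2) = -5831 / 135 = -43.19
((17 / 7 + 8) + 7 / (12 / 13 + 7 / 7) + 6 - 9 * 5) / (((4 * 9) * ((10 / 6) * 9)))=-4363 / 94500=-0.05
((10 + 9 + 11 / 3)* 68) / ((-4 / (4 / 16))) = -289 / 3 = -96.33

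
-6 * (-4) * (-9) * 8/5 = -345.60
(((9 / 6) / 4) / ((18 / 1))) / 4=1 / 192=0.01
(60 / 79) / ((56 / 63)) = 135 / 158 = 0.85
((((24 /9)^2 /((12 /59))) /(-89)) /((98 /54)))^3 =-841232384 /82938897881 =-0.01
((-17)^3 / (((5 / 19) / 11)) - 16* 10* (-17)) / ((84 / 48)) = -4052868 / 35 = -115796.23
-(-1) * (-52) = -52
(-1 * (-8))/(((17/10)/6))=480/17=28.24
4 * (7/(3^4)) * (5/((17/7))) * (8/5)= 1568/1377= 1.14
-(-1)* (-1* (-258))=258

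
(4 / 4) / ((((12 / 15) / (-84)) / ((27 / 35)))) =-81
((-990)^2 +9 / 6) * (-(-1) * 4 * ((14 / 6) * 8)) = 73180912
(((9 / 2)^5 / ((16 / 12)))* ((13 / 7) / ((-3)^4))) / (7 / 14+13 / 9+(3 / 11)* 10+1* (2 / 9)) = 938223 / 144704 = 6.48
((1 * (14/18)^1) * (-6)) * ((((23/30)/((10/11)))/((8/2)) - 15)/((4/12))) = 207.05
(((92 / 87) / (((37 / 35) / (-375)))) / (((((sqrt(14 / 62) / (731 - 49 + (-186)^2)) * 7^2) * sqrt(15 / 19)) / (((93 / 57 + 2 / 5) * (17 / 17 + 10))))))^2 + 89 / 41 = 188572833589415715523561831 / 922894964439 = 204327513807644.89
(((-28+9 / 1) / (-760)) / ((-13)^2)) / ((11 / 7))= 7 / 74360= 0.00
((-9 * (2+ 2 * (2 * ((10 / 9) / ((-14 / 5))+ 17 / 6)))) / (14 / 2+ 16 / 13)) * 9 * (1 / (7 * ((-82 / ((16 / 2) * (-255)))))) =-88311600 / 214963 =-410.82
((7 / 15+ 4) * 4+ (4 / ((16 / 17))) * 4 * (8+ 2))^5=177707167180353568 / 759375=234017668714.87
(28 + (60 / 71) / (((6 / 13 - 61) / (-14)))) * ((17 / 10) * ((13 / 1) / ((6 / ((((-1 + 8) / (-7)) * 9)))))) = -261135147 / 279385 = -934.68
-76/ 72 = -19/ 18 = -1.06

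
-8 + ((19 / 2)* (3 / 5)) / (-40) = -3257 / 400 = -8.14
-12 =-12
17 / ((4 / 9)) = 153 / 4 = 38.25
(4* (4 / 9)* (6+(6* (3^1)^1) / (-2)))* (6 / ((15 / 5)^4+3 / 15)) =-0.39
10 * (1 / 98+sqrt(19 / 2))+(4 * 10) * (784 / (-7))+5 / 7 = -219480 / 49+5 * sqrt(38) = -4448.36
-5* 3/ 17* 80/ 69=-400/ 391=-1.02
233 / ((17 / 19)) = 260.41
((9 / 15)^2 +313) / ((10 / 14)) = 54838 / 125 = 438.70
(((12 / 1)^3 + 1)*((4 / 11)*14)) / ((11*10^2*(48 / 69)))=11.50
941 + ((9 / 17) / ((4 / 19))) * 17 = 3935 / 4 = 983.75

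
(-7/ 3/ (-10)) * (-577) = -4039/ 30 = -134.63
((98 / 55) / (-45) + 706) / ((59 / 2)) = 3494504 / 146025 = 23.93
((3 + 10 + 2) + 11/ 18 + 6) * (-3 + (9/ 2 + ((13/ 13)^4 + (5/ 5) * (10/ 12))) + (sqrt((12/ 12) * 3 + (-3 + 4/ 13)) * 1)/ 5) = 389 * sqrt(13)/ 585 + 1945/ 27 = 74.43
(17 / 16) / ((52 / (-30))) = -0.61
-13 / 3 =-4.33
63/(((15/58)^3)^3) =51993611177514496/4271484375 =12172258.31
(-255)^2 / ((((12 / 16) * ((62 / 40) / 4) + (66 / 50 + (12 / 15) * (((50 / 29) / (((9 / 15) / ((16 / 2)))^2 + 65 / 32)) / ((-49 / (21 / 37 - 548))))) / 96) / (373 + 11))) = 20536809995197440000 / 315156075223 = 65163934.98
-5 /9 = -0.56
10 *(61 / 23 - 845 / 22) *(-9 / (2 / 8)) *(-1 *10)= -32567400 / 253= -128724.90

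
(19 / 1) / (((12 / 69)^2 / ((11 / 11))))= 10051 / 16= 628.19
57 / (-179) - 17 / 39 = -5266 / 6981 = -0.75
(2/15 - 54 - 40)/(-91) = 1.03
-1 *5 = -5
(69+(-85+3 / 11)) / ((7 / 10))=-1730 / 77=-22.47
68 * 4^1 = 272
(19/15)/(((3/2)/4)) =152/45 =3.38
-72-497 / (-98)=-66.93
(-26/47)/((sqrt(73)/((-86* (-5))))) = -27.84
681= 681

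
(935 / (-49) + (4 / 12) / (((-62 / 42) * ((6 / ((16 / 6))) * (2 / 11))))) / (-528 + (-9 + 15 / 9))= 24401 / 665322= 0.04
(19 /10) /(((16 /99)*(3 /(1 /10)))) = 627 /1600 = 0.39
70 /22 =35 /11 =3.18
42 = 42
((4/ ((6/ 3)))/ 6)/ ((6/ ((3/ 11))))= 1/ 66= 0.02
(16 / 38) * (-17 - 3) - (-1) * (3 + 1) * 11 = 676 / 19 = 35.58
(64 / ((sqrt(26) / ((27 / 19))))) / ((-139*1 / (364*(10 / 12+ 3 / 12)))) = -26208*sqrt(26) / 2641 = -50.60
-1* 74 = -74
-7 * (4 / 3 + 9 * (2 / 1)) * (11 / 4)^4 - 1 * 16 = -2978267 / 384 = -7755.90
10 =10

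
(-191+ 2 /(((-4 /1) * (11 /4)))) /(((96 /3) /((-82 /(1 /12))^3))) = 62614452816 /11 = 5692222983.27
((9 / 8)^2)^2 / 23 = 6561 / 94208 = 0.07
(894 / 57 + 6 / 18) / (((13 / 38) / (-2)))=-3652 / 39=-93.64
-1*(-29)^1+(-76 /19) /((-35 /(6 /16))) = 2033 /70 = 29.04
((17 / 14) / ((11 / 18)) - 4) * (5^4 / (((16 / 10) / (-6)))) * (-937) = -1361578125 / 308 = -4420708.20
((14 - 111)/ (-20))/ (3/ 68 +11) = 1649/ 3755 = 0.44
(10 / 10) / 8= 0.12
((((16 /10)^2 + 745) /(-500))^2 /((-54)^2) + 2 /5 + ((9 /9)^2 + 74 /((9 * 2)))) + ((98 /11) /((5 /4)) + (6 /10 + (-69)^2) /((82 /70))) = 837856219524703171 /205486875000000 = 4077.42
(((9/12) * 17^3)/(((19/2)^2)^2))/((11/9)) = 530604/1433531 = 0.37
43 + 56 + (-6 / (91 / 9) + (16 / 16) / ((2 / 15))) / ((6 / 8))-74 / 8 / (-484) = 19067159 / 176176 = 108.23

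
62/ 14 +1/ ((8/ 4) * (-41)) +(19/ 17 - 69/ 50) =506687/ 121975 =4.15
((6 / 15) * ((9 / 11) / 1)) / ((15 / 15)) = 18 / 55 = 0.33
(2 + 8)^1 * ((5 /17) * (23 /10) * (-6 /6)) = -115 /17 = -6.76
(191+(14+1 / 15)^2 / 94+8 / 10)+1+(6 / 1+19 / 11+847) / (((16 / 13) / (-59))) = -37948549921 / 930600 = -40778.58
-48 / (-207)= 16 / 69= 0.23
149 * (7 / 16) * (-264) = -34419 / 2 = -17209.50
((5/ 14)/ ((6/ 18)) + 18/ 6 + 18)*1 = 309/ 14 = 22.07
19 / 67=0.28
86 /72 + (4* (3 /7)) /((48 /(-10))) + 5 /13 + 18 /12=2.72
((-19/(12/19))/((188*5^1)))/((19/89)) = -1691/11280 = -0.15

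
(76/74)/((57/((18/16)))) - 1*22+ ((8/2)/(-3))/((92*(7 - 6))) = -21.99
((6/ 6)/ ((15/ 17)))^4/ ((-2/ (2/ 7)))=-83521/ 354375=-0.24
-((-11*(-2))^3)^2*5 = -566899520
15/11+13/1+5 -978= -10545/11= -958.64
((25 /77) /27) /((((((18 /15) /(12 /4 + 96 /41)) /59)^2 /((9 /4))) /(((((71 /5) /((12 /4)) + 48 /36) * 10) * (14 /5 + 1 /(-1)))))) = 30144154625 /147928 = 203775.85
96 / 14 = 48 / 7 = 6.86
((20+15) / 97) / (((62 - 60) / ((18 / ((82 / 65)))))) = 20475 / 7954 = 2.57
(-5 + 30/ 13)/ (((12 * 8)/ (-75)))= 2.10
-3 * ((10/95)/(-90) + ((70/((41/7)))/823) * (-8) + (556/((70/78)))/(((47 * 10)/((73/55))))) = -4260511859773/870075908625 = -4.90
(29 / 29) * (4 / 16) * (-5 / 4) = -5 / 16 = -0.31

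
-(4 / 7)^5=-1024 / 16807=-0.06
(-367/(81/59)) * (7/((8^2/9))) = -263.14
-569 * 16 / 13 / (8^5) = -569 / 26624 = -0.02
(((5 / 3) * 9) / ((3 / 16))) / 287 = 80 / 287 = 0.28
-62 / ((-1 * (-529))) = -62 / 529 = -0.12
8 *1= 8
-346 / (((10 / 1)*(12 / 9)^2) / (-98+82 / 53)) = 994923 / 530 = 1877.21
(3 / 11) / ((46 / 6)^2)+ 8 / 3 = 46633 / 17457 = 2.67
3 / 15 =1 / 5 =0.20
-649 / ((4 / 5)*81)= -3245 / 324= -10.02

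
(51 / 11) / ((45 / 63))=357 / 55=6.49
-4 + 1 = -3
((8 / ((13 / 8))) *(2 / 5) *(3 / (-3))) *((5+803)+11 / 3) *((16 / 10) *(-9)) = 1496064 / 65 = 23016.37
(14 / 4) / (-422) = -7 / 844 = -0.01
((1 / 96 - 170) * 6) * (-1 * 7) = 114233 / 16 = 7139.56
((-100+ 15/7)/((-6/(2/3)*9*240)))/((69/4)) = 137/469476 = 0.00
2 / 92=1 / 46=0.02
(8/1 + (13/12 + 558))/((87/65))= 442325/1044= 423.68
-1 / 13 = -0.08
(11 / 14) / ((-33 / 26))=-13 / 21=-0.62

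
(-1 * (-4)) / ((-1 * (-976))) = 1 / 244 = 0.00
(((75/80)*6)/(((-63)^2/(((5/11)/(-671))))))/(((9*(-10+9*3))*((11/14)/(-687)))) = 5725/1043466732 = 0.00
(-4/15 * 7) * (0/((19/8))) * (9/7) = 0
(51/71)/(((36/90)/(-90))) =-11475/71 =-161.62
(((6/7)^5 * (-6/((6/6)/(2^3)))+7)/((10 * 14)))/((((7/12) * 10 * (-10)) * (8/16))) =766797/205885750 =0.00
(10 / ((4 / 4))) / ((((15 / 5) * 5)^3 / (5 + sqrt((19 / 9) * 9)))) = 2 * sqrt(19) / 675 + 2 / 135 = 0.03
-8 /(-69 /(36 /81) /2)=64 /621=0.10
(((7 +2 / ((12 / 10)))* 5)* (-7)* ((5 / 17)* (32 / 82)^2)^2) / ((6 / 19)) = -14163968000 / 7349804361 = -1.93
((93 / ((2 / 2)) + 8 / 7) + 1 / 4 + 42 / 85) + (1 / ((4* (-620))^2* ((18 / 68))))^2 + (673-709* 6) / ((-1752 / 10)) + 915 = 6856088750660194766543 / 6654287678330880000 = 1030.33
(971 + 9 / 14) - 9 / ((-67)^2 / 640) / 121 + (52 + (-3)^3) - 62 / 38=143760636577 / 144482954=995.00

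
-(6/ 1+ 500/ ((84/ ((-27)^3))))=820083/ 7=117154.71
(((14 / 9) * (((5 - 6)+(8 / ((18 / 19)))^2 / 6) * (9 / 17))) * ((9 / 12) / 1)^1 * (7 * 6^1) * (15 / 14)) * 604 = 27957650 / 153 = 182729.74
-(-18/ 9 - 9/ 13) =35/ 13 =2.69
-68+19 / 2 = -117 / 2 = -58.50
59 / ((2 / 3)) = 88.50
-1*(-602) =602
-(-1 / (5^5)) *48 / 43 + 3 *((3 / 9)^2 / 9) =135671 / 3628125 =0.04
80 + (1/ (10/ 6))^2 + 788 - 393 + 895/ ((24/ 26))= 433483/ 300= 1444.94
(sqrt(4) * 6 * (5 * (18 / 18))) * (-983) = -58980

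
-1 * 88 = -88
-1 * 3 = -3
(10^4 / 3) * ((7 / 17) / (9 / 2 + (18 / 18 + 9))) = 140000 / 1479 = 94.66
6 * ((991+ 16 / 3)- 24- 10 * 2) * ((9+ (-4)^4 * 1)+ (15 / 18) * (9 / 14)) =21241795 / 14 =1517271.07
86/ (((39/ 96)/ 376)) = 1034752/ 13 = 79596.31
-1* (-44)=44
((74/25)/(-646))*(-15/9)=0.01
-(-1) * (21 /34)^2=441 /1156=0.38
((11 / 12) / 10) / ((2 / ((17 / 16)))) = 187 / 3840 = 0.05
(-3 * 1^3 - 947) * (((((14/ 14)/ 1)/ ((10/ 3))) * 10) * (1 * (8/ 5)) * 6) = -27360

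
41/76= 0.54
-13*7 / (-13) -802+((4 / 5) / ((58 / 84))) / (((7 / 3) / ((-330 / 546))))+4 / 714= -107037893 / 134589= -795.29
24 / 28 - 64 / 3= -430 / 21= -20.48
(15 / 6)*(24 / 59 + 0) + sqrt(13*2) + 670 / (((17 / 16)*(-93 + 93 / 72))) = -0.76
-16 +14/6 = -41/3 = -13.67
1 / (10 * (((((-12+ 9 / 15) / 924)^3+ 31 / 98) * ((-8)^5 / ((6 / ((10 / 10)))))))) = -0.00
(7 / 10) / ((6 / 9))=21 / 20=1.05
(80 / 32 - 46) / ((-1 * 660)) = 29 / 440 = 0.07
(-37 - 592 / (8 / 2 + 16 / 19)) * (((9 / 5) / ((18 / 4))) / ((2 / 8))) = -29304 / 115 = -254.82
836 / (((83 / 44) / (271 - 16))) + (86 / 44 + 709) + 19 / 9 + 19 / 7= 13082911013 / 115038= 113726.86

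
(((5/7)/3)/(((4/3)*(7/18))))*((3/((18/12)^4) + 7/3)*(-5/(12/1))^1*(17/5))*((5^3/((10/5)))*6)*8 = -839375/147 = -5710.03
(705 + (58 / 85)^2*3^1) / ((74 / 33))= 168422661 / 534650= 315.01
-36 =-36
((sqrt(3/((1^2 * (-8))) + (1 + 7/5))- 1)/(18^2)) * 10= -5/162 + sqrt(10)/72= 0.01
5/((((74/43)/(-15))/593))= -1912425/74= -25843.58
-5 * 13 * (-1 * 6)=390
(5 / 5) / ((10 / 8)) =4 / 5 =0.80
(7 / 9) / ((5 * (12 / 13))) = 0.17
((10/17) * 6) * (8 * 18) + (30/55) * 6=95652/187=511.51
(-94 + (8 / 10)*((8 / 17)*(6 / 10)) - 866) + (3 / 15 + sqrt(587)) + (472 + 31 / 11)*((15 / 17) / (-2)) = -642979 / 550 + sqrt(587) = -1144.82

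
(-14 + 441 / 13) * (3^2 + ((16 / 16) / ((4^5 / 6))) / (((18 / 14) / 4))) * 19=17041423 / 4992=3413.75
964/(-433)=-964/433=-2.23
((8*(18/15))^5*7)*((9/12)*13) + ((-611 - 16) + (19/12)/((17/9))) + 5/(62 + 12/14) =26013067806361/4675000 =5564292.58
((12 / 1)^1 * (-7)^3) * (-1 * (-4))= -16464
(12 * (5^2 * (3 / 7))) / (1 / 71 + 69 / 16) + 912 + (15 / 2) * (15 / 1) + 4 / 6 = 43551911 / 41286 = 1054.88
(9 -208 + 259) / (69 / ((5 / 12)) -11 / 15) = 900 / 2473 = 0.36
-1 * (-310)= 310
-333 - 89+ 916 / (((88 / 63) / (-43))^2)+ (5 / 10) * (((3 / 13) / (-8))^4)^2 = 2873551858060419394182425 / 3311937101980762112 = 867634.79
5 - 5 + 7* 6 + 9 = 51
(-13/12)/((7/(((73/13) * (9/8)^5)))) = -1436859/917504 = -1.57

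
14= 14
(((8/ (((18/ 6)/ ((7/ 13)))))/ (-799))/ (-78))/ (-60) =-7/ 18229185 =-0.00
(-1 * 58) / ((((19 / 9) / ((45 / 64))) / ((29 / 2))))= -340605 / 1216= -280.10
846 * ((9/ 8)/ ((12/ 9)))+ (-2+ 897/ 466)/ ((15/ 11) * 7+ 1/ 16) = 4499858983/ 6304048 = 713.80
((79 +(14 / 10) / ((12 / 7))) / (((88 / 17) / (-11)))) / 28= -81413 / 13440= -6.06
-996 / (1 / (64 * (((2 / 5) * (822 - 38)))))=-99950592 / 5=-19990118.40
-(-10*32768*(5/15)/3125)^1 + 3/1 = 71161/1875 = 37.95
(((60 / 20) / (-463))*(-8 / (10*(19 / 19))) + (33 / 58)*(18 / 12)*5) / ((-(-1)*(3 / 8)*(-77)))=-764878 / 5169395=-0.15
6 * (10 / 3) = 20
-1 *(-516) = 516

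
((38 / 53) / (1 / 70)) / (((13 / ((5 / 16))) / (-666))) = -1107225 / 1378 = -803.50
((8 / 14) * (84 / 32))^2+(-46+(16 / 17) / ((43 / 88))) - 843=-2587225 / 2924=-884.82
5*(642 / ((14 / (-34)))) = -54570 / 7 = -7795.71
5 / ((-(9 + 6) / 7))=-7 / 3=-2.33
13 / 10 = 1.30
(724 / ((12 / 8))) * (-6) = -2896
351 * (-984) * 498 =-172001232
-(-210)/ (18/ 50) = 1750/ 3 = 583.33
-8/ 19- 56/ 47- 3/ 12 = -6653/ 3572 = -1.86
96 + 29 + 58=183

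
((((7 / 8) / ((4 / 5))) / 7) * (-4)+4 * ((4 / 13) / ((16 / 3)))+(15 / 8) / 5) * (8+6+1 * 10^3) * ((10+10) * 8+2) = -3159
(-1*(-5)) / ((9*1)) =5 / 9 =0.56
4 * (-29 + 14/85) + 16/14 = -67948/595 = -114.20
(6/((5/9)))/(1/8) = 432/5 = 86.40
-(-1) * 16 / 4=4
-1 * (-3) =3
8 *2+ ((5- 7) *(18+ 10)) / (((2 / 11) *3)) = -260 / 3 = -86.67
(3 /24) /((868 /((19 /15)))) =19 /104160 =0.00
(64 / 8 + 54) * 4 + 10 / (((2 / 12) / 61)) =3908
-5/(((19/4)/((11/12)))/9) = -8.68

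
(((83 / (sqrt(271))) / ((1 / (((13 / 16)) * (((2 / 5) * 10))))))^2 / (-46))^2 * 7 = 9488199742567 / 39782695936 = 238.50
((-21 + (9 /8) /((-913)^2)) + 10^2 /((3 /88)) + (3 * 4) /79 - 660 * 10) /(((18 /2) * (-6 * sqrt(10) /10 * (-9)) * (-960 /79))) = 5827921001299 * sqrt(10) /9333838863360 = 1.97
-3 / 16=-0.19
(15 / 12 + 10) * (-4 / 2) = -22.50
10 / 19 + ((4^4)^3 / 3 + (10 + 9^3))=318809257 / 57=5593144.86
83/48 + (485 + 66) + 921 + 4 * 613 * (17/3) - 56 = 734995/48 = 15312.40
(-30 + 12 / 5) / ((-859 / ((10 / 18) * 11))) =506 / 2577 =0.20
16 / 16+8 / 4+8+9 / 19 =218 / 19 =11.47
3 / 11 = 0.27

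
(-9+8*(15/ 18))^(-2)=9/ 49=0.18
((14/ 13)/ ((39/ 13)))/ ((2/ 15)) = 35/ 13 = 2.69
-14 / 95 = -0.15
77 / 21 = 11 / 3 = 3.67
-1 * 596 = -596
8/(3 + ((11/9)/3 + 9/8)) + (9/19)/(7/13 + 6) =1.84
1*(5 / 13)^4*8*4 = 20000 / 28561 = 0.70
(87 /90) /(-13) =-29 /390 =-0.07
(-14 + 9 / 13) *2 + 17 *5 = 759 / 13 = 58.38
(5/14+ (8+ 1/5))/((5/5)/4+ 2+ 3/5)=1198/399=3.00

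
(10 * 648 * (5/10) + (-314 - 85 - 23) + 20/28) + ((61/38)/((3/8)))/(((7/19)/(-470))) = -55487/21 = -2642.24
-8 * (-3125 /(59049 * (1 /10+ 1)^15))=25000000000000000000 /246662327155824775899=0.10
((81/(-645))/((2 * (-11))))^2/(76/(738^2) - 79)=-99261369/240658573430000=-0.00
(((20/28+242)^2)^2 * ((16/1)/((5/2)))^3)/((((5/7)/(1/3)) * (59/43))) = 309417235984.21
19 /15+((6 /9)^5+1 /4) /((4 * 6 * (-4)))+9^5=27550490561 /466560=59050.26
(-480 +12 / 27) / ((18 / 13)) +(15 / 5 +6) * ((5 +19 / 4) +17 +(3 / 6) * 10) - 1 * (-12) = -15745 / 324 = -48.60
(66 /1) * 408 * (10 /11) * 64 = 1566720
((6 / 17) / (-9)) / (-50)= 1 / 1275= 0.00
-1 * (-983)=983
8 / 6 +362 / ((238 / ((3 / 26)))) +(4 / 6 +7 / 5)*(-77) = -2438451 / 15470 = -157.62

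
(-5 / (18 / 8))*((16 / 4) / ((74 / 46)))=-1840 / 333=-5.53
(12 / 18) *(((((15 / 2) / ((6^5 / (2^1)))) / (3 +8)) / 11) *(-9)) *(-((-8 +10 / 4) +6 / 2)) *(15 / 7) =-125 / 243936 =-0.00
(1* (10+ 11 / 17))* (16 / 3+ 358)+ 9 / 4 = 789619 / 204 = 3870.68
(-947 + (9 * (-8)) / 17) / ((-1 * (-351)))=-16171 / 5967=-2.71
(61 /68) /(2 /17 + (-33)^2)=61 /74060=0.00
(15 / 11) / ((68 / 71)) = 1.42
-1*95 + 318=223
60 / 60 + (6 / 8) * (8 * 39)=235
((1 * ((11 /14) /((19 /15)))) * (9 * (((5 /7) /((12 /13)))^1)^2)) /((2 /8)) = 13.37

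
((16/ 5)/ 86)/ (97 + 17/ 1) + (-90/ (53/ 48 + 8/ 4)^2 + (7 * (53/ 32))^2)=34846340303551/ 278603013120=125.08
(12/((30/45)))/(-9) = -2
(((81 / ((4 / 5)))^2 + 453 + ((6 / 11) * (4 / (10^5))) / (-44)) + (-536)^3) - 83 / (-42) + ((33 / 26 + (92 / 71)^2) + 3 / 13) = -49308925057499425979 / 320229525000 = -153979946.28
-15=-15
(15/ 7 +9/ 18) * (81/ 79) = 2997/ 1106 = 2.71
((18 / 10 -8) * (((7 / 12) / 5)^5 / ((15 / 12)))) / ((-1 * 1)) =521017 / 4860000000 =0.00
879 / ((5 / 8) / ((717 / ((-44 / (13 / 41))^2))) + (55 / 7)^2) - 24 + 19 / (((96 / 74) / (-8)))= -363569694607 / 2797288890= -129.97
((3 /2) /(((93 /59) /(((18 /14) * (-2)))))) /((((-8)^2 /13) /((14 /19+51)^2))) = -6670292967 /5013568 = -1330.45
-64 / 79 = -0.81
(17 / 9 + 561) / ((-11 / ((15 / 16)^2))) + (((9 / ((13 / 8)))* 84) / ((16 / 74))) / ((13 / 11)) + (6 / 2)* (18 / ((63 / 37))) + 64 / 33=9041263799 / 4996992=1809.34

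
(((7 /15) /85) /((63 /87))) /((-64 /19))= -551 /244800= -0.00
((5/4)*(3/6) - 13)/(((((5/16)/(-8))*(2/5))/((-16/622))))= -6336/311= -20.37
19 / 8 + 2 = 35 / 8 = 4.38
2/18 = 1/9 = 0.11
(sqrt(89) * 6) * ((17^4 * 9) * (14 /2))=31570938 * sqrt(89)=297839633.41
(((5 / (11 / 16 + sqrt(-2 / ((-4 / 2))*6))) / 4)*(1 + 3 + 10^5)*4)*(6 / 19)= -105604224 / 5377 + 153606144*sqrt(6) / 5377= 50335.21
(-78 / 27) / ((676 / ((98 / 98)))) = -1 / 234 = -0.00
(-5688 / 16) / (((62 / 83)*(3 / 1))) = -19671 / 124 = -158.64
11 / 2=5.50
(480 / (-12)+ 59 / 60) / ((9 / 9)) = -39.02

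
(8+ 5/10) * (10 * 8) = 680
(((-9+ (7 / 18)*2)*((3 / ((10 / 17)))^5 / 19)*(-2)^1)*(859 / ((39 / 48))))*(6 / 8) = 3655312517511 / 1543750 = 2367813.78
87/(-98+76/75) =-6525/7274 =-0.90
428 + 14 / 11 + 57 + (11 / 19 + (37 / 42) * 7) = 618245 / 1254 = 493.02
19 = 19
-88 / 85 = -1.04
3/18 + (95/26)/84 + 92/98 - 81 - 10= -457881/5096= -89.85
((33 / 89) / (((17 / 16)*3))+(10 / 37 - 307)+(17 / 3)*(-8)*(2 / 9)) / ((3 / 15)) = -2393345035 / 1511487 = -1583.44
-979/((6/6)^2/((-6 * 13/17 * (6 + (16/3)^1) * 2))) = 101816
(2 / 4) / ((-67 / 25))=-25 / 134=-0.19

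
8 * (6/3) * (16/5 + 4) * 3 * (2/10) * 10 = 3456/5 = 691.20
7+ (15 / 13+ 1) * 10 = 371 / 13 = 28.54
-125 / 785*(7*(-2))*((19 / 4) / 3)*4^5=1702400 / 471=3614.44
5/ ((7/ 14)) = 10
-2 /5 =-0.40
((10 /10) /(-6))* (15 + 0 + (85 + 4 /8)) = -67 /4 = -16.75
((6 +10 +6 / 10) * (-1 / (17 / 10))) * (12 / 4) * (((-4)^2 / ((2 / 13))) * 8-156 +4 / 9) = -1010608 / 51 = -19815.84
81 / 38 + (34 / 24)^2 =4.14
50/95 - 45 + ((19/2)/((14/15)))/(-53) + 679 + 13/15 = 268651883/422940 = 635.20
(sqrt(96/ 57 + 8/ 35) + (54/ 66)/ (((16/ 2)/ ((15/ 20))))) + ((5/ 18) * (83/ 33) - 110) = -1038071/ 9504 + 2 * sqrt(211470)/ 665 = -107.84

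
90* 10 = 900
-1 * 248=-248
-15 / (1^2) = -15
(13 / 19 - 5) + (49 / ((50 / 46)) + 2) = 20313 / 475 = 42.76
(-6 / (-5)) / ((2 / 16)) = 48 / 5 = 9.60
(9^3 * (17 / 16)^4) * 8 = 60886809 / 8192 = 7432.47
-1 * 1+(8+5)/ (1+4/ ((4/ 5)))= 7/ 6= 1.17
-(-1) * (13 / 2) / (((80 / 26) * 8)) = 0.26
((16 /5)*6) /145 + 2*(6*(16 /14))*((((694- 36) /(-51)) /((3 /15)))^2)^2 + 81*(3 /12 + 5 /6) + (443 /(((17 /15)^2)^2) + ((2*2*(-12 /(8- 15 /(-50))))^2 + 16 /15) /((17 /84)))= 629421762726254802581 /2650114943100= 237507344.49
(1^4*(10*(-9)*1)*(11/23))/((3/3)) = -43.04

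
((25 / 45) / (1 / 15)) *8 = 200 / 3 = 66.67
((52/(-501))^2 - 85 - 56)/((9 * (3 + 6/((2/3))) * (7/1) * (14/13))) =-9388769/54216216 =-0.17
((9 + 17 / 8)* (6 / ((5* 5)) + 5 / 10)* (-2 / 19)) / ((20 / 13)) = -42809 / 76000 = -0.56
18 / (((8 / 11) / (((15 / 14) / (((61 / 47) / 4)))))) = 69795 / 854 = 81.73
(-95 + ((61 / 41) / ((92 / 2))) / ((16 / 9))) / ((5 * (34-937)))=409453 / 19463520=0.02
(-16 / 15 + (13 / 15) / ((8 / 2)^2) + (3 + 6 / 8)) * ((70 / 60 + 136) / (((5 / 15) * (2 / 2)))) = 1126.48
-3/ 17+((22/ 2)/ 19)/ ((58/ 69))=9597/ 18734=0.51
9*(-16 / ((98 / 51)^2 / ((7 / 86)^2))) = -0.26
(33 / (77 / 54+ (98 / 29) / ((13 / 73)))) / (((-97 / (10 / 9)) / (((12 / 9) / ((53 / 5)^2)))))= -4976400 / 22634059637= -0.00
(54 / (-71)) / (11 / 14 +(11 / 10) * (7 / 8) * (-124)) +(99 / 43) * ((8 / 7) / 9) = 35328704 / 118245743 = 0.30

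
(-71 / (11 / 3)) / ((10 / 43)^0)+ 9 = -114 / 11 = -10.36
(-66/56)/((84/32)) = -22/49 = -0.45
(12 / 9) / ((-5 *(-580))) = 1 / 2175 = 0.00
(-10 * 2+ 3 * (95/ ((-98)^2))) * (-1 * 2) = 191795/ 4802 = 39.94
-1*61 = -61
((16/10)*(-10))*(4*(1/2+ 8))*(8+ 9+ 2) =-10336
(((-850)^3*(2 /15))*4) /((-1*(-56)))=-122825000 /21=-5848809.52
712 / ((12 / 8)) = 1424 / 3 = 474.67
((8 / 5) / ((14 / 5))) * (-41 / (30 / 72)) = -1968 / 35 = -56.23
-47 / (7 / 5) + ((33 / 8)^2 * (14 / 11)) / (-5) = -42451 / 1120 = -37.90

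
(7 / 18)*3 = 7 / 6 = 1.17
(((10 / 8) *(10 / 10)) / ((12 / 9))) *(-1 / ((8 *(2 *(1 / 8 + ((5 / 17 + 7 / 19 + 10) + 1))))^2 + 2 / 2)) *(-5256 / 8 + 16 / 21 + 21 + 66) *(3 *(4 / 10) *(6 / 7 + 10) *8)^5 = 50358462458521684455456768 / 272880021048998125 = 184544336.61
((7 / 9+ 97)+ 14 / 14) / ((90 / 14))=6223 / 405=15.37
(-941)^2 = 885481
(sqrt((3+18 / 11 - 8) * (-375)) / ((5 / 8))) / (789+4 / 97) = 776 * sqrt(6105) / 841907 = 0.07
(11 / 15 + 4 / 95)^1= 221 / 285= 0.78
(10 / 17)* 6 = 60 / 17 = 3.53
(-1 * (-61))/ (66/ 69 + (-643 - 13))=-0.09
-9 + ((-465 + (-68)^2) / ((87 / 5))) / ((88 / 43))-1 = 817625 / 7656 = 106.80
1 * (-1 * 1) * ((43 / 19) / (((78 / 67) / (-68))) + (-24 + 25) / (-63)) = 2057281 / 15561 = 132.21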